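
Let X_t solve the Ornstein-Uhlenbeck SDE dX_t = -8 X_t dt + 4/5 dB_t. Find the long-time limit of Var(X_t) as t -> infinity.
lim Var(X_t) = 1/25

The OU SDE dX = -theta X dt + sigma dB admits the integrating factor exp(theta t): d(exp(theta t) X_t) = sigma exp(theta t) dB_t. Integrating from 0 to t gives X_t = x_0 * exp(-theta t) + sigma * int_0^t exp(-theta (t-s)) dB_s for any initial x_0. The Itô integral has variance (by the Itô isometry) sigma^2 * int_0^t exp(-2 theta (t - s)) ds = sigma^2 * (1 - exp(-2 theta t)) / (2 theta), independent of x_0.
With theta = 8, sigma = 4/5:
  Var(X_t) = (4/5)^2 * (1 - exp(-2*8 t)) / (2 * 8) = 1/25 - exp(-16*t)/25.
As t -> infinity, exp(-2*8 t) -> 0, so the stationary variance is sigma^2 / (2 theta) = 1/25.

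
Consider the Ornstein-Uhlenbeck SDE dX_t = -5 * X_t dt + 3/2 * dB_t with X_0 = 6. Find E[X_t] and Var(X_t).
E[X_t] = 6*exp(-5*t); Var(X_t) = 9/40 - 9*exp(-10*t)/40

The OU SDE dX = -theta X dt + sigma dB admits the integrating factor exp(theta t): d(exp(theta t) X_t) = sigma exp(theta t) dB_t. Integrating from 0 to t:
  X_t = x_0 * exp(-theta t) + sigma * int_0^t exp(-theta (t-s)) dB_s.
The Itô integral has mean 0 and (by the Itô isometry) variance sigma^2 * int_0^t exp(-2 theta (t - s)) ds = sigma^2 * (1 - exp(-2 theta t)) / (2 theta).
With theta = 5, sigma = 3/2, x_0 = 6:
  E[X_t] = 6 * exp(-5 t) = 6*exp(-5*t)
  Var(X_t) = (3/2)^2 * (1 - exp(-2*5 t)) / (2 * 5) = 9/40 - 9*exp(-10*t)/40.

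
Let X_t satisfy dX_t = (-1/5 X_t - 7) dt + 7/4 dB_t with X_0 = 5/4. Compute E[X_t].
E[X_t] = -35 + 145*exp(-t/5)/4

Taking expectations and using E[dB_t] = 0, the mean m(t) = E[X_t] satisfies the ODE m'(t) = a m(t) + b with m(0) = x_0. With a = -1/5, b = -7, x_0 = 5/4, the solution is
  m(t) = x_0 * exp(a t) + (b/a) * (exp(a t) - 1)
       = (5/4) * exp((-1/5) t) + ((-7)/(-1/5)) * (exp((-1/5) t) - 1)
       = -35 + 145*exp(-t/5)/4.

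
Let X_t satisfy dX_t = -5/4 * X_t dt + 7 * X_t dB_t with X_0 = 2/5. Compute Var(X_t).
Var(X_t) = (4*exp(49*t) - 4)*exp(-5*t/2)/25

For GBM dX = mu X dt + sigma X dB with X_0 = x_0, apply Itô to Y = log X: dY = (mu - sigma^2/2) dt + sigma dB, so Y_t = log(x_0) + (mu - sigma^2/2) t + sigma B_t and hence X_t = x_0 * exp((mu - sigma^2/2) t + sigma B_t).
With mu = -5/4, sigma = 7, x_0 = 2/5, this gives:
  X_t = 2/5 * exp((-103/4) * t + (7) * B_t).
Since sigma*B_t ~ Normal(0, sigma^2 t), E[exp(sigma*B_t)] = exp(sigma^2 t / 2); so E[X_t] = x_0 * exp((mu - sigma^2/2) t) * exp(sigma^2 t / 2) = x_0 * exp(mu t) = 2*exp(-5*t/4)/5.
Var(X_t) = E[X_t^2] - (E[X_t])^2 = x_0^2 * exp(2 mu t) * (exp(sigma^2 t) - 1) = (4*exp(49*t) - 4)*exp(-5*t/2)/25.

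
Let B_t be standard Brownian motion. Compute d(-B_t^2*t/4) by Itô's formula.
d(-B_t^2*t/4) = (-B_t^2/4 - t/4) dt + (-B_t*t/2) dB_t

Itô's formula for f(t, x): d f(t, B_t) = (f_t + (1/2) f_xx) dt + f_x dB_t. Compute partials of f(t, x) = -t*x^2/4:
  f_t(t,x)  = -x^2/4
  f_x(t,x)  = -t*x/2
  f_xx(t,x) = -t/2
Assemble drift = f_t + (1/2) f_xx = -t/4 - x^2/4 and diffusion = f_x = -t*x/2. Substituting x = B_t:
  d(-B_t^2*t/4) = (-B_t^2/4 - t/4) dt + (-B_t*t/2) dB_t.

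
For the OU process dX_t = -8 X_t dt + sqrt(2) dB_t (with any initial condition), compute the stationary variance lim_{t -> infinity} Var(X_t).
lim Var(X_t) = 1/8

The OU SDE dX = -theta X dt + sigma dB admits the integrating factor exp(theta t): d(exp(theta t) X_t) = sigma exp(theta t) dB_t. Integrating from 0 to t gives X_t = x_0 * exp(-theta t) + sigma * int_0^t exp(-theta (t-s)) dB_s for any initial x_0. The Itô integral has variance (by the Itô isometry) sigma^2 * int_0^t exp(-2 theta (t - s)) ds = sigma^2 * (1 - exp(-2 theta t)) / (2 theta), independent of x_0.
With theta = 8, sigma = sqrt(2):
  Var(X_t) = (sqrt(2))^2 * (1 - exp(-2*8 t)) / (2 * 8) = 1/8 - exp(-16*t)/8.
As t -> infinity, exp(-2*8 t) -> 0, so the stationary variance is sigma^2 / (2 theta) = 1/8.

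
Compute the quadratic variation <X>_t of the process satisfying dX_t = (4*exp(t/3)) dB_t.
<X>_t = 24*exp(2*t/3) - 24

For an Itô process dX_t = a(t) dt + b(t) dB_t, the quadratic variation is <X>_t = int_0^t b(s)^2 ds (the drift term does not contribute). Here b(s) = 4*exp(s/3), so
  b(s)^2 = 16*exp(2*s/3).
Integrating from 0 to t:
  <X>_t = int_0^t (16*exp(2*s/3)) ds = 24*exp(2*t/3) - 24.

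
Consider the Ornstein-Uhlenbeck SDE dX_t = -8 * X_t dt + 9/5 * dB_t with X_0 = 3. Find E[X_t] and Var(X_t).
E[X_t] = 3*exp(-8*t); Var(X_t) = 81/400 - 81*exp(-16*t)/400

The OU SDE dX = -theta X dt + sigma dB admits the integrating factor exp(theta t): d(exp(theta t) X_t) = sigma exp(theta t) dB_t. Integrating from 0 to t:
  X_t = x_0 * exp(-theta t) + sigma * int_0^t exp(-theta (t-s)) dB_s.
The Itô integral has mean 0 and (by the Itô isometry) variance sigma^2 * int_0^t exp(-2 theta (t - s)) ds = sigma^2 * (1 - exp(-2 theta t)) / (2 theta).
With theta = 8, sigma = 9/5, x_0 = 3:
  E[X_t] = 3 * exp(-8 t) = 3*exp(-8*t)
  Var(X_t) = (9/5)^2 * (1 - exp(-2*8 t)) / (2 * 8) = 81/400 - 81*exp(-16*t)/400.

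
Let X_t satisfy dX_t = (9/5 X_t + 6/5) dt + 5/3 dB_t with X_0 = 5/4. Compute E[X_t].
E[X_t] = 23*exp(9*t/5)/12 - 2/3

Taking expectations and using E[dB_t] = 0, the mean m(t) = E[X_t] satisfies the ODE m'(t) = a m(t) + b with m(0) = x_0. With a = 9/5, b = 6/5, x_0 = 5/4, the solution is
  m(t) = x_0 * exp(a t) + (b/a) * (exp(a t) - 1)
       = (5/4) * exp((9/5) t) + ((6/5)/(9/5)) * (exp((9/5) t) - 1)
       = 23*exp(9*t/5)/12 - 2/3.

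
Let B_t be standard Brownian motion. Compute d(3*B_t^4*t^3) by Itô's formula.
d(3*B_t^4*t^3) = (9*B_t^2*t^2*(B_t^2 + 2*t)) dt + (12*B_t^3*t^3) dB_t

Itô's formula for f(t, x): d f(t, B_t) = (f_t + (1/2) f_xx) dt + f_x dB_t. Compute partials of f(t, x) = 3*t^3*x^4:
  f_t(t,x)  = 9*t^2*x^4
  f_x(t,x)  = 12*t^3*x^3
  f_xx(t,x) = 36*t^3*x^2
Assemble drift = f_t + (1/2) f_xx = 9*t^2*x^2*(2*t + x^2) and diffusion = f_x = 12*t^3*x^3. Substituting x = B_t:
  d(3*B_t^4*t^3) = (9*B_t^2*t^2*(B_t^2 + 2*t)) dt + (12*B_t^3*t^3) dB_t.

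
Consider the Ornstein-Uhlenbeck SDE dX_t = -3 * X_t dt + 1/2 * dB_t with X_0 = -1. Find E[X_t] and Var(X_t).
E[X_t] = -exp(-3*t); Var(X_t) = 1/24 - exp(-6*t)/24

The OU SDE dX = -theta X dt + sigma dB admits the integrating factor exp(theta t): d(exp(theta t) X_t) = sigma exp(theta t) dB_t. Integrating from 0 to t:
  X_t = x_0 * exp(-theta t) + sigma * int_0^t exp(-theta (t-s)) dB_s.
The Itô integral has mean 0 and (by the Itô isometry) variance sigma^2 * int_0^t exp(-2 theta (t - s)) ds = sigma^2 * (1 - exp(-2 theta t)) / (2 theta).
With theta = 3, sigma = 1/2, x_0 = -1:
  E[X_t] = -1 * exp(-3 t) = -exp(-3*t)
  Var(X_t) = (1/2)^2 * (1 - exp(-2*3 t)) / (2 * 3) = 1/24 - exp(-6*t)/24.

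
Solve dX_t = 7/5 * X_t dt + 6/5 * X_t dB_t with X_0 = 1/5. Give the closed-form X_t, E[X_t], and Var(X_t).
X_t = 1/5 * exp((17/25) t + (6/5) B_t); E[X_t] = exp(7*t/5)/5; Var(X_t) = (exp(36*t/25) - 1)*exp(14*t/5)/25

For GBM dX = mu X dt + sigma X dB with X_0 = x_0, apply Itô to Y = log X: dY = (mu - sigma^2/2) dt + sigma dB, so Y_t = log(x_0) + (mu - sigma^2/2) t + sigma B_t and hence X_t = x_0 * exp((mu - sigma^2/2) t + sigma B_t).
With mu = 7/5, sigma = 6/5, x_0 = 1/5, this gives:
  X_t = 1/5 * exp((17/25) * t + (6/5) * B_t).
Since sigma*B_t ~ Normal(0, sigma^2 t), E[exp(sigma*B_t)] = exp(sigma^2 t / 2); so E[X_t] = x_0 * exp((mu - sigma^2/2) t) * exp(sigma^2 t / 2) = x_0 * exp(mu t) = exp(7*t/5)/5.
Var(X_t) = E[X_t^2] - (E[X_t])^2 = x_0^2 * exp(2 mu t) * (exp(sigma^2 t) - 1) = (exp(36*t/25) - 1)*exp(14*t/5)/25.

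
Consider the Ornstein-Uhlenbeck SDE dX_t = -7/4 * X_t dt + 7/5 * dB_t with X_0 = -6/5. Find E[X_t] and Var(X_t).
E[X_t] = -6*exp(-7*t/4)/5; Var(X_t) = 14/25 - 14*exp(-7*t/2)/25

The OU SDE dX = -theta X dt + sigma dB admits the integrating factor exp(theta t): d(exp(theta t) X_t) = sigma exp(theta t) dB_t. Integrating from 0 to t:
  X_t = x_0 * exp(-theta t) + sigma * int_0^t exp(-theta (t-s)) dB_s.
The Itô integral has mean 0 and (by the Itô isometry) variance sigma^2 * int_0^t exp(-2 theta (t - s)) ds = sigma^2 * (1 - exp(-2 theta t)) / (2 theta).
With theta = 7/4, sigma = 7/5, x_0 = -6/5:
  E[X_t] = -6/5 * exp(-7/4 t) = -6*exp(-7*t/4)/5
  Var(X_t) = (7/5)^2 * (1 - exp(-2*7/4 t)) / (2 * 7/4) = 14/25 - 14*exp(-7*t/2)/25.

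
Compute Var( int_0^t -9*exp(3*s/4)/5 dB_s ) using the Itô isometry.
Var = 54*exp(3*t/2)/25 - 54/25

The Itô integral of a deterministic integrand f(s) has mean 0 because each increment f(s) * (B_{s+ds} - B_s) has mean 0. By the Itô isometry:
  Var( int_0^t f(s) dB_s ) = E[ (int_0^t f(s) dB_s)^2 ] = int_0^t f(s)^2 ds.
Here f(s) = -9*exp(3*s/4)/5, so f(s)^2 = 81*exp(3*s/2)/25. Integrate:
  int_0^t (81*exp(3*s/2)/25) ds = 54*exp(3*t/2)/25 - 54/25.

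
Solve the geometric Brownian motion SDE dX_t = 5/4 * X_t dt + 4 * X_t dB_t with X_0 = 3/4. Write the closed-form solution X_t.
X_t = 3/4 * exp((-27/4) * t + (4) * B_t)

For GBM dX = mu X dt + sigma X dB with X_0 = x_0, apply Itô to Y = log X: dY = (mu - sigma^2/2) dt + sigma dB, so Y_t = log(x_0) + (mu - sigma^2/2) t + sigma B_t and hence X_t = x_0 * exp((mu - sigma^2/2) t + sigma B_t).
With mu = 5/4, sigma = 4, x_0 = 3/4, this gives:
  X_t = 3/4 * exp((-27/4) * t + (4) * B_t).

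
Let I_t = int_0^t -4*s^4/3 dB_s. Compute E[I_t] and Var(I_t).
E[I_t] = 0; Var(I_t) = 16*t^9/81

The Itô integral of a deterministic integrand f(s) has mean 0 because each increment f(s) * (B_{s+ds} - B_s) has mean 0. By the Itô isometry:
  Var( int_0^t f(s) dB_s ) = E[ (int_0^t f(s) dB_s)^2 ] = int_0^t f(s)^2 ds.
Here f(s) = -4*s^4/3, so f(s)^2 = 16*s^8/9. Integrate:
  int_0^t (16*s^8/9) ds = 16*t^9/81.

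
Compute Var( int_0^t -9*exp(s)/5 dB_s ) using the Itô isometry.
Var = 81*exp(2*t)/50 - 81/50

The Itô integral of a deterministic integrand f(s) has mean 0 because each increment f(s) * (B_{s+ds} - B_s) has mean 0. By the Itô isometry:
  Var( int_0^t f(s) dB_s ) = E[ (int_0^t f(s) dB_s)^2 ] = int_0^t f(s)^2 ds.
Here f(s) = -9*exp(s)/5, so f(s)^2 = 81*exp(2*s)/25. Integrate:
  int_0^t (81*exp(2*s)/25) ds = 81*exp(2*t)/50 - 81/50.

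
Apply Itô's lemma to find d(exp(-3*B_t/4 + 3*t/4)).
d(exp(-3*B_t/4 + 3*t/4)) = (33*exp(-3*B_t/4 + 3*t/4)/32) dt + (-3*exp(-3*B_t/4 + 3*t/4)/4) dB_t

Itô's formula for f(t, x): d f(t, B_t) = (f_t + (1/2) f_xx) dt + f_x dB_t. Compute partials of f(t, x) = exp(3*t/4 - 3*x/4):
  f_t(t,x)  = 3*exp(3*t/4 - 3*x/4)/4
  f_x(t,x)  = -3*exp(3*t/4 - 3*x/4)/4
  f_xx(t,x) = 9*exp(3*t/4 - 3*x/4)/16
Assemble drift = f_t + (1/2) f_xx = 33*exp(3*t/4 - 3*x/4)/32 and diffusion = f_x = -3*exp(3*t/4 - 3*x/4)/4. Substituting x = B_t:
  d(exp(-3*B_t/4 + 3*t/4)) = (33*exp(-3*B_t/4 + 3*t/4)/32) dt + (-3*exp(-3*B_t/4 + 3*t/4)/4) dB_t.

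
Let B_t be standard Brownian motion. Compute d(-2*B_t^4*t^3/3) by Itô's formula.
d(-2*B_t^4*t^3/3) = (2*B_t^2*t^2*(-B_t^2 - 2*t)) dt + (-8*B_t^3*t^3/3) dB_t

Itô's formula for f(t, x): d f(t, B_t) = (f_t + (1/2) f_xx) dt + f_x dB_t. Compute partials of f(t, x) = -2*t^3*x^4/3:
  f_t(t,x)  = -2*t^2*x^4
  f_x(t,x)  = -8*t^3*x^3/3
  f_xx(t,x) = -8*t^3*x^2
Assemble drift = f_t + (1/2) f_xx = 2*t^2*x^2*(-2*t - x^2) and diffusion = f_x = -8*t^3*x^3/3. Substituting x = B_t:
  d(-2*B_t^4*t^3/3) = (2*B_t^2*t^2*(-B_t^2 - 2*t)) dt + (-8*B_t^3*t^3/3) dB_t.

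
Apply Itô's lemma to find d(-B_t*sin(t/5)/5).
d(-B_t*sin(t/5)/5) = (-B_t*cos(t/5)/25) dt + (-sin(t/5)/5) dB_t

Itô's formula for f(t, x): d f(t, B_t) = (f_t + (1/2) f_xx) dt + f_x dB_t. Compute partials of f(t, x) = -x*sin(t/5)/5:
  f_t(t,x)  = -x*cos(t/5)/25
  f_x(t,x)  = -sin(t/5)/5
  f_xx(t,x) = 0
Assemble drift = f_t + (1/2) f_xx = -x*cos(t/5)/25 and diffusion = f_x = -sin(t/5)/5. Substituting x = B_t:
  d(-B_t*sin(t/5)/5) = (-B_t*cos(t/5)/25) dt + (-sin(t/5)/5) dB_t.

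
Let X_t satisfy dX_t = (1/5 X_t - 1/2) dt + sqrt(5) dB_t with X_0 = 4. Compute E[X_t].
E[X_t] = 3*exp(t/5)/2 + 5/2

Taking expectations and using E[dB_t] = 0, the mean m(t) = E[X_t] satisfies the ODE m'(t) = a m(t) + b with m(0) = x_0. With a = 1/5, b = -1/2, x_0 = 4, the solution is
  m(t) = x_0 * exp(a t) + (b/a) * (exp(a t) - 1)
       = 4 * exp((1/5) t) + ((-1/2)/(1/5)) * (exp((1/5) t) - 1)
       = 3*exp(t/5)/2 + 5/2.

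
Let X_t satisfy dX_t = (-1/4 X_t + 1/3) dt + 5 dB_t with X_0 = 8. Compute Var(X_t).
Var(X_t) = 50 - 50*exp(-t/2)

The variance V(t) = Var(X_t) satisfies V'(t) = 2 a V(t) + c^2 with V(0) = 0 (drift coefficient is linear in X, diffusion is constant). With a = -1/4, c = 5, the solution is
  V(t) = (c^2 / (2 a)) * (exp(2 a t) - 1)
       = (5^2 / (2*(-1/4))) * (exp((-1/2) t) - 1)
       = 50 - 50*exp(-t/2).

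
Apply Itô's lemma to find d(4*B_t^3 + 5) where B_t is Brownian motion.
d(4*B_t^3 + 5) = (12*B_t) dt + (12*B_t^2) dB_t

Itô's formula for f(B_t) gives d f(B_t) = f'(B_t) dB_t + (1/2) f''(B_t) dt. Compute derivatives of f(x) = 4*x^3 + 5:
  f'(x)  = 12*x^2
  f''(x) = 24*x
Substitute x = B_t and multiply the f'' term by 1/2:
  drift     = (1/2) * (24*x) evaluated at B_t = 12*B_t
  diffusion = (12*x^2) evaluated at B_t = 12*B_t^2
Therefore d(4*B_t^3 + 5) = (12*B_t) dt + (12*B_t^2) dB_t.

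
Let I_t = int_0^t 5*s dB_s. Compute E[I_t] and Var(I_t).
E[I_t] = 0; Var(I_t) = 25*t^3/3

The Itô integral of a deterministic integrand f(s) has mean 0 because each increment f(s) * (B_{s+ds} - B_s) has mean 0. By the Itô isometry:
  Var( int_0^t f(s) dB_s ) = E[ (int_0^t f(s) dB_s)^2 ] = int_0^t f(s)^2 ds.
Here f(s) = 5*s, so f(s)^2 = 25*s^2. Integrate:
  int_0^t (25*s^2) ds = 25*t^3/3.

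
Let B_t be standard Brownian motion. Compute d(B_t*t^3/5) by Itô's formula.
d(B_t*t^3/5) = (3*B_t*t^2/5) dt + (t^3/5) dB_t

Itô's formula for f(t, x): d f(t, B_t) = (f_t + (1/2) f_xx) dt + f_x dB_t. Compute partials of f(t, x) = t^3*x/5:
  f_t(t,x)  = 3*t^2*x/5
  f_x(t,x)  = t^3/5
  f_xx(t,x) = 0
Assemble drift = f_t + (1/2) f_xx = 3*t^2*x/5 and diffusion = f_x = t^3/5. Substituting x = B_t:
  d(B_t*t^3/5) = (3*B_t*t^2/5) dt + (t^3/5) dB_t.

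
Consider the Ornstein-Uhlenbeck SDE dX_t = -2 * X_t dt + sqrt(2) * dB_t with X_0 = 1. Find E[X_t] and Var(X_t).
E[X_t] = exp(-2*t); Var(X_t) = 1/2 - exp(-4*t)/2

The OU SDE dX = -theta X dt + sigma dB admits the integrating factor exp(theta t): d(exp(theta t) X_t) = sigma exp(theta t) dB_t. Integrating from 0 to t:
  X_t = x_0 * exp(-theta t) + sigma * int_0^t exp(-theta (t-s)) dB_s.
The Itô integral has mean 0 and (by the Itô isometry) variance sigma^2 * int_0^t exp(-2 theta (t - s)) ds = sigma^2 * (1 - exp(-2 theta t)) / (2 theta).
With theta = 2, sigma = sqrt(2), x_0 = 1:
  E[X_t] = 1 * exp(-2 t) = exp(-2*t)
  Var(X_t) = (sqrt(2))^2 * (1 - exp(-2*2 t)) / (2 * 2) = 1/2 - exp(-4*t)/2.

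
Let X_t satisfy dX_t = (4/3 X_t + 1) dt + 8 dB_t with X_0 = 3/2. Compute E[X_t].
E[X_t] = 9*exp(4*t/3)/4 - 3/4

Taking expectations and using E[dB_t] = 0, the mean m(t) = E[X_t] satisfies the ODE m'(t) = a m(t) + b with m(0) = x_0. With a = 4/3, b = 1, x_0 = 3/2, the solution is
  m(t) = x_0 * exp(a t) + (b/a) * (exp(a t) - 1)
       = (3/2) * exp((4/3) t) + (1/(4/3)) * (exp((4/3) t) - 1)
       = 9*exp(4*t/3)/4 - 3/4.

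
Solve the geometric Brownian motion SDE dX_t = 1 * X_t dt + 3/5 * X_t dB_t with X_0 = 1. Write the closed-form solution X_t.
X_t = 1 * exp((41/50) * t + (3/5) * B_t)

For GBM dX = mu X dt + sigma X dB with X_0 = x_0, apply Itô to Y = log X: dY = (mu - sigma^2/2) dt + sigma dB, so Y_t = log(x_0) + (mu - sigma^2/2) t + sigma B_t and hence X_t = x_0 * exp((mu - sigma^2/2) t + sigma B_t).
With mu = 1, sigma = 3/5, x_0 = 1, this gives:
  X_t = 1 * exp((41/50) * t + (3/5) * B_t).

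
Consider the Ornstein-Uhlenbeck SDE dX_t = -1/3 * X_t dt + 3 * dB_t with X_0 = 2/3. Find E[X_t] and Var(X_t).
E[X_t] = 2*exp(-t/3)/3; Var(X_t) = 27/2 - 27*exp(-2*t/3)/2

The OU SDE dX = -theta X dt + sigma dB admits the integrating factor exp(theta t): d(exp(theta t) X_t) = sigma exp(theta t) dB_t. Integrating from 0 to t:
  X_t = x_0 * exp(-theta t) + sigma * int_0^t exp(-theta (t-s)) dB_s.
The Itô integral has mean 0 and (by the Itô isometry) variance sigma^2 * int_0^t exp(-2 theta (t - s)) ds = sigma^2 * (1 - exp(-2 theta t)) / (2 theta).
With theta = 1/3, sigma = 3, x_0 = 2/3:
  E[X_t] = 2/3 * exp(-1/3 t) = 2*exp(-t/3)/3
  Var(X_t) = (3)^2 * (1 - exp(-2*1/3 t)) / (2 * 1/3) = 27/2 - 27*exp(-2*t/3)/2.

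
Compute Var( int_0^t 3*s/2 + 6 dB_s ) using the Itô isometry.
Var = 3*t*(t^2 + 12*t + 48)/4

The Itô integral of a deterministic integrand f(s) has mean 0 because each increment f(s) * (B_{s+ds} - B_s) has mean 0. By the Itô isometry:
  Var( int_0^t f(s) dB_s ) = E[ (int_0^t f(s) dB_s)^2 ] = int_0^t f(s)^2 ds.
Here f(s) = 3*s/2 + 6, so f(s)^2 = 9*(s + 4)^2/4. Integrate:
  int_0^t (9*(s + 4)^2/4) ds = 3*t*(t^2 + 12*t + 48)/4.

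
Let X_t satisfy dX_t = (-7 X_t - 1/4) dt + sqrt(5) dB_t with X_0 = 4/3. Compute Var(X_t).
Var(X_t) = 5/14 - 5*exp(-14*t)/14

The variance V(t) = Var(X_t) satisfies V'(t) = 2 a V(t) + c^2 with V(0) = 0 (drift coefficient is linear in X, diffusion is constant). With a = -7, c = sqrt(5), the solution is
  V(t) = (c^2 / (2 a)) * (exp(2 a t) - 1)
       = (sqrt(5)^2 / (2*(-7))) * (exp((-14) t) - 1)
       = 5/14 - 5*exp(-14*t)/14.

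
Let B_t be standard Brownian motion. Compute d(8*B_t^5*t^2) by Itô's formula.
d(8*B_t^5*t^2) = (16*B_t^3*t*(B_t^2 + 5*t)) dt + (40*B_t^4*t^2) dB_t

Itô's formula for f(t, x): d f(t, B_t) = (f_t + (1/2) f_xx) dt + f_x dB_t. Compute partials of f(t, x) = 8*t^2*x^5:
  f_t(t,x)  = 16*t*x^5
  f_x(t,x)  = 40*t^2*x^4
  f_xx(t,x) = 160*t^2*x^3
Assemble drift = f_t + (1/2) f_xx = 16*t*x^3*(5*t + x^2) and diffusion = f_x = 40*t^2*x^4. Substituting x = B_t:
  d(8*B_t^5*t^2) = (16*B_t^3*t*(B_t^2 + 5*t)) dt + (40*B_t^4*t^2) dB_t.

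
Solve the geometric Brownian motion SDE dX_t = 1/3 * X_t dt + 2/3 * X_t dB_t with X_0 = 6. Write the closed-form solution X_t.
X_t = 6 * exp((1/9) * t + (2/3) * B_t)

For GBM dX = mu X dt + sigma X dB with X_0 = x_0, apply Itô to Y = log X: dY = (mu - sigma^2/2) dt + sigma dB, so Y_t = log(x_0) + (mu - sigma^2/2) t + sigma B_t and hence X_t = x_0 * exp((mu - sigma^2/2) t + sigma B_t).
With mu = 1/3, sigma = 2/3, x_0 = 6, this gives:
  X_t = 6 * exp((1/9) * t + (2/3) * B_t).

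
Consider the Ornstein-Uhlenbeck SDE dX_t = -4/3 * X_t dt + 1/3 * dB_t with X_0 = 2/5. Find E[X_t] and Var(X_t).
E[X_t] = 2*exp(-4*t/3)/5; Var(X_t) = 1/24 - exp(-8*t/3)/24

The OU SDE dX = -theta X dt + sigma dB admits the integrating factor exp(theta t): d(exp(theta t) X_t) = sigma exp(theta t) dB_t. Integrating from 0 to t:
  X_t = x_0 * exp(-theta t) + sigma * int_0^t exp(-theta (t-s)) dB_s.
The Itô integral has mean 0 and (by the Itô isometry) variance sigma^2 * int_0^t exp(-2 theta (t - s)) ds = sigma^2 * (1 - exp(-2 theta t)) / (2 theta).
With theta = 4/3, sigma = 1/3, x_0 = 2/5:
  E[X_t] = 2/5 * exp(-4/3 t) = 2*exp(-4*t/3)/5
  Var(X_t) = (1/3)^2 * (1 - exp(-2*4/3 t)) / (2 * 4/3) = 1/24 - exp(-8*t/3)/24.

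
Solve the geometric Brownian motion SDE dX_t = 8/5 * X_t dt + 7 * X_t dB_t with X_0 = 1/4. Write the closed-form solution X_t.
X_t = 1/4 * exp((-229/10) * t + (7) * B_t)

For GBM dX = mu X dt + sigma X dB with X_0 = x_0, apply Itô to Y = log X: dY = (mu - sigma^2/2) dt + sigma dB, so Y_t = log(x_0) + (mu - sigma^2/2) t + sigma B_t and hence X_t = x_0 * exp((mu - sigma^2/2) t + sigma B_t).
With mu = 8/5, sigma = 7, x_0 = 1/4, this gives:
  X_t = 1/4 * exp((-229/10) * t + (7) * B_t).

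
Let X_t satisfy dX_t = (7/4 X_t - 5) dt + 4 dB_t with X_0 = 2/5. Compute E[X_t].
E[X_t] = 20/7 - 86*exp(7*t/4)/35

Taking expectations and using E[dB_t] = 0, the mean m(t) = E[X_t] satisfies the ODE m'(t) = a m(t) + b with m(0) = x_0. With a = 7/4, b = -5, x_0 = 2/5, the solution is
  m(t) = x_0 * exp(a t) + (b/a) * (exp(a t) - 1)
       = (2/5) * exp((7/4) t) + ((-5)/(7/4)) * (exp((7/4) t) - 1)
       = 20/7 - 86*exp(7*t/4)/35.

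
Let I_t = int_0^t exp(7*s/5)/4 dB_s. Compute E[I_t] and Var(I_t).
E[I_t] = 0; Var(I_t) = 5*exp(14*t/5)/224 - 5/224

The Itô integral of a deterministic integrand f(s) has mean 0 because each increment f(s) * (B_{s+ds} - B_s) has mean 0. By the Itô isometry:
  Var( int_0^t f(s) dB_s ) = E[ (int_0^t f(s) dB_s)^2 ] = int_0^t f(s)^2 ds.
Here f(s) = exp(7*s/5)/4, so f(s)^2 = exp(14*s/5)/16. Integrate:
  int_0^t (exp(14*s/5)/16) ds = 5*exp(14*t/5)/224 - 5/224.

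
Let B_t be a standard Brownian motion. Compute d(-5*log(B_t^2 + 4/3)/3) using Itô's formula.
d(-5*log(B_t^2 + 4/3)/3) = (5*(3*B_t^2 - 4)/(3*B_t^2 + 4)^2) dt + (-10*B_t/(3*B_t^2 + 4)) dB_t

Itô's formula for f(B_t) gives d f(B_t) = f'(B_t) dB_t + (1/2) f''(B_t) dt. Compute derivatives of f(x) = -5*log(x^2 + 4/3)/3:
  f'(x)  = -10*x/(3*x^2 + 4)
  f''(x) = 10*(3*x^2 - 4)/(3*x^2 + 4)^2
Substitute x = B_t and multiply the f'' term by 1/2:
  drift     = (1/2) * (10*(3*x^2 - 4)/(3*x^2 + 4)^2) evaluated at B_t = 5*(3*B_t^2 - 4)/(3*B_t^2 + 4)^2
  diffusion = (-10*x/(3*x^2 + 4)) evaluated at B_t = -10*B_t/(3*B_t^2 + 4)
Therefore d(-5*log(B_t^2 + 4/3)/3) = (5*(3*B_t^2 - 4)/(3*B_t^2 + 4)^2) dt + (-10*B_t/(3*B_t^2 + 4)) dB_t.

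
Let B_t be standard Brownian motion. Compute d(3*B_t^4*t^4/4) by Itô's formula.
d(3*B_t^4*t^4/4) = (B_t^2*t^3*(3*B_t^2 + 9*t/2)) dt + (3*B_t^3*t^4) dB_t

Itô's formula for f(t, x): d f(t, B_t) = (f_t + (1/2) f_xx) dt + f_x dB_t. Compute partials of f(t, x) = 3*t^4*x^4/4:
  f_t(t,x)  = 3*t^3*x^4
  f_x(t,x)  = 3*t^4*x^3
  f_xx(t,x) = 9*t^4*x^2
Assemble drift = f_t + (1/2) f_xx = t^3*x^2*(9*t/2 + 3*x^2) and diffusion = f_x = 3*t^4*x^3. Substituting x = B_t:
  d(3*B_t^4*t^4/4) = (B_t^2*t^3*(3*B_t^2 + 9*t/2)) dt + (3*B_t^3*t^4) dB_t.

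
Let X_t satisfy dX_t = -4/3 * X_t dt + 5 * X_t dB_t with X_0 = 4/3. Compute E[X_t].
E[X_t] = 4*exp(-4*t/3)/3

For GBM dX = mu X dt + sigma X dB with X_0 = x_0, apply Itô to Y = log X: dY = (mu - sigma^2/2) dt + sigma dB, so Y_t = log(x_0) + (mu - sigma^2/2) t + sigma B_t and hence X_t = x_0 * exp((mu - sigma^2/2) t + sigma B_t).
With mu = -4/3, sigma = 5, x_0 = 4/3, this gives:
  X_t = 4/3 * exp((-83/6) * t + (5) * B_t).
Since sigma*B_t ~ Normal(0, sigma^2 t), E[exp(sigma*B_t)] = exp(sigma^2 t / 2); so E[X_t] = x_0 * exp((mu - sigma^2/2) t) * exp(sigma^2 t / 2) = x_0 * exp(mu t) = 4*exp(-4*t/3)/3.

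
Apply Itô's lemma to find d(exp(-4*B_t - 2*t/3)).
d(exp(-4*B_t - 2*t/3)) = (22*exp(-4*B_t - 2*t/3)/3) dt + (-4*exp(-4*B_t - 2*t/3)) dB_t

Itô's formula for f(t, x): d f(t, B_t) = (f_t + (1/2) f_xx) dt + f_x dB_t. Compute partials of f(t, x) = exp(-2*t/3 - 4*x):
  f_t(t,x)  = -2*exp(-2*t/3 - 4*x)/3
  f_x(t,x)  = -4*exp(-2*t/3 - 4*x)
  f_xx(t,x) = 16*exp(-2*t/3 - 4*x)
Assemble drift = f_t + (1/2) f_xx = 22*exp(-2*t/3 - 4*x)/3 and diffusion = f_x = -4*exp(-2*t/3 - 4*x). Substituting x = B_t:
  d(exp(-4*B_t - 2*t/3)) = (22*exp(-4*B_t - 2*t/3)/3) dt + (-4*exp(-4*B_t - 2*t/3)) dB_t.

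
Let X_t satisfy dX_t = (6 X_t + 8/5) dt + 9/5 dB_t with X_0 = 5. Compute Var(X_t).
Var(X_t) = 27*exp(12*t)/100 - 27/100

The variance V(t) = Var(X_t) satisfies V'(t) = 2 a V(t) + c^2 with V(0) = 0 (drift coefficient is linear in X, diffusion is constant). With a = 6, c = 9/5, the solution is
  V(t) = (c^2 / (2 a)) * (exp(2 a t) - 1)
       = ((9/5)^2 / (2*6)) * (exp(12 t) - 1)
       = 27*exp(12*t)/100 - 27/100.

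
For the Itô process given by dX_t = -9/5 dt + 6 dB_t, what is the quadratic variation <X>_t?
<X>_t = 36*t

For an Itô process dX_t = a(t) dt + b(t) dB_t, the quadratic variation is <X>_t = int_0^t b(s)^2 ds (the drift term does not contribute). Here b(s) = 6, so
  b(s)^2 = 36.
Integrating from 0 to t:
  <X>_t = int_0^t (36) ds = 36*t.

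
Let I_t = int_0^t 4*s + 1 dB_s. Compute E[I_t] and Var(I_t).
E[I_t] = 0; Var(I_t) = t*(16*t^2 + 12*t + 3)/3

The Itô integral of a deterministic integrand f(s) has mean 0 because each increment f(s) * (B_{s+ds} - B_s) has mean 0. By the Itô isometry:
  Var( int_0^t f(s) dB_s ) = E[ (int_0^t f(s) dB_s)^2 ] = int_0^t f(s)^2 ds.
Here f(s) = 4*s + 1, so f(s)^2 = (4*s + 1)^2. Integrate:
  int_0^t ((4*s + 1)^2) ds = t*(16*t^2 + 12*t + 3)/3.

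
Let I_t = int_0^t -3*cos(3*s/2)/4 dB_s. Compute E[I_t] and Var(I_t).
E[I_t] = 0; Var(I_t) = 9*t/32 + 3*sin(3*t)/32

The Itô integral of a deterministic integrand f(s) has mean 0 because each increment f(s) * (B_{s+ds} - B_s) has mean 0. By the Itô isometry:
  Var( int_0^t f(s) dB_s ) = E[ (int_0^t f(s) dB_s)^2 ] = int_0^t f(s)^2 ds.
Here f(s) = -3*cos(3*s/2)/4, so f(s)^2 = 9*cos(3*s/2)^2/16. Integrate:
  int_0^t (9*cos(3*s/2)^2/16) ds = 9*t/32 + 3*sin(3*t)/32.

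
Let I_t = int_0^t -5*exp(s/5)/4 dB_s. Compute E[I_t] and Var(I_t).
E[I_t] = 0; Var(I_t) = 125*exp(2*t/5)/32 - 125/32

The Itô integral of a deterministic integrand f(s) has mean 0 because each increment f(s) * (B_{s+ds} - B_s) has mean 0. By the Itô isometry:
  Var( int_0^t f(s) dB_s ) = E[ (int_0^t f(s) dB_s)^2 ] = int_0^t f(s)^2 ds.
Here f(s) = -5*exp(s/5)/4, so f(s)^2 = 25*exp(2*s/5)/16. Integrate:
  int_0^t (25*exp(2*s/5)/16) ds = 125*exp(2*t/5)/32 - 125/32.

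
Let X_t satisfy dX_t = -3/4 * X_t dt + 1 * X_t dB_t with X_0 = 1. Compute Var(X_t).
Var(X_t) = (exp(t) - 1)*exp(-3*t/2)

For GBM dX = mu X dt + sigma X dB with X_0 = x_0, apply Itô to Y = log X: dY = (mu - sigma^2/2) dt + sigma dB, so Y_t = log(x_0) + (mu - sigma^2/2) t + sigma B_t and hence X_t = x_0 * exp((mu - sigma^2/2) t + sigma B_t).
With mu = -3/4, sigma = 1, x_0 = 1, this gives:
  X_t = 1 * exp((-5/4) * t + (1) * B_t).
Since sigma*B_t ~ Normal(0, sigma^2 t), E[exp(sigma*B_t)] = exp(sigma^2 t / 2); so E[X_t] = x_0 * exp((mu - sigma^2/2) t) * exp(sigma^2 t / 2) = x_0 * exp(mu t) = exp(-3*t/4).
Var(X_t) = E[X_t^2] - (E[X_t])^2 = x_0^2 * exp(2 mu t) * (exp(sigma^2 t) - 1) = (exp(t) - 1)*exp(-3*t/2).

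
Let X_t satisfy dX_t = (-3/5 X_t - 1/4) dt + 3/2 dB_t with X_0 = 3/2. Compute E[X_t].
E[X_t] = -5/12 + 23*exp(-3*t/5)/12

Taking expectations and using E[dB_t] = 0, the mean m(t) = E[X_t] satisfies the ODE m'(t) = a m(t) + b with m(0) = x_0. With a = -3/5, b = -1/4, x_0 = 3/2, the solution is
  m(t) = x_0 * exp(a t) + (b/a) * (exp(a t) - 1)
       = (3/2) * exp((-3/5) t) + ((-1/4)/(-3/5)) * (exp((-3/5) t) - 1)
       = -5/12 + 23*exp(-3*t/5)/12.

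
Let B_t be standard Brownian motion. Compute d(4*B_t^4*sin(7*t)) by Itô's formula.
d(4*B_t^4*sin(7*t)) = (B_t^2*(28*B_t^2*cos(7*t) + 24*sin(7*t))) dt + (16*B_t^3*sin(7*t)) dB_t

Itô's formula for f(t, x): d f(t, B_t) = (f_t + (1/2) f_xx) dt + f_x dB_t. Compute partials of f(t, x) = 4*x^4*sin(7*t):
  f_t(t,x)  = 28*x^4*cos(7*t)
  f_x(t,x)  = 16*x^3*sin(7*t)
  f_xx(t,x) = 48*x^2*sin(7*t)
Assemble drift = f_t + (1/2) f_xx = x^2*(28*x^2*cos(7*t) + 24*sin(7*t)) and diffusion = f_x = 16*x^3*sin(7*t). Substituting x = B_t:
  d(4*B_t^4*sin(7*t)) = (B_t^2*(28*B_t^2*cos(7*t) + 24*sin(7*t))) dt + (16*B_t^3*sin(7*t)) dB_t.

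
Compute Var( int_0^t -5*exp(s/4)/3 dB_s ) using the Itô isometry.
Var = 50*exp(t/2)/9 - 50/9

The Itô integral of a deterministic integrand f(s) has mean 0 because each increment f(s) * (B_{s+ds} - B_s) has mean 0. By the Itô isometry:
  Var( int_0^t f(s) dB_s ) = E[ (int_0^t f(s) dB_s)^2 ] = int_0^t f(s)^2 ds.
Here f(s) = -5*exp(s/4)/3, so f(s)^2 = 25*exp(s/2)/9. Integrate:
  int_0^t (25*exp(s/2)/9) ds = 50*exp(t/2)/9 - 50/9.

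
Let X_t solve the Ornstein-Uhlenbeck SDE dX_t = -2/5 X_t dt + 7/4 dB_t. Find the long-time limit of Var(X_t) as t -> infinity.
lim Var(X_t) = 245/64

The OU SDE dX = -theta X dt + sigma dB admits the integrating factor exp(theta t): d(exp(theta t) X_t) = sigma exp(theta t) dB_t. Integrating from 0 to t gives X_t = x_0 * exp(-theta t) + sigma * int_0^t exp(-theta (t-s)) dB_s for any initial x_0. The Itô integral has variance (by the Itô isometry) sigma^2 * int_0^t exp(-2 theta (t - s)) ds = sigma^2 * (1 - exp(-2 theta t)) / (2 theta), independent of x_0.
With theta = 2/5, sigma = 7/4:
  Var(X_t) = (7/4)^2 * (1 - exp(-2*2/5 t)) / (2 * 2/5) = 245/64 - 245*exp(-4*t/5)/64.
As t -> infinity, exp(-2*2/5 t) -> 0, so the stationary variance is sigma^2 / (2 theta) = 245/64.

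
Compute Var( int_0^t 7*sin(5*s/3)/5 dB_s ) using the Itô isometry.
Var = 49*t/50 - 147*sin(10*t/3)/500

The Itô integral of a deterministic integrand f(s) has mean 0 because each increment f(s) * (B_{s+ds} - B_s) has mean 0. By the Itô isometry:
  Var( int_0^t f(s) dB_s ) = E[ (int_0^t f(s) dB_s)^2 ] = int_0^t f(s)^2 ds.
Here f(s) = 7*sin(5*s/3)/5, so f(s)^2 = 49*sin(5*s/3)^2/25. Integrate:
  int_0^t (49*sin(5*s/3)^2/25) ds = 49*t/50 - 147*sin(10*t/3)/500.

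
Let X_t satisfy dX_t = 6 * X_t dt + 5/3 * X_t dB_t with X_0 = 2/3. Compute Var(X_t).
Var(X_t) = 4*(exp(25*t/9) - 1)*exp(12*t)/9

For GBM dX = mu X dt + sigma X dB with X_0 = x_0, apply Itô to Y = log X: dY = (mu - sigma^2/2) dt + sigma dB, so Y_t = log(x_0) + (mu - sigma^2/2) t + sigma B_t and hence X_t = x_0 * exp((mu - sigma^2/2) t + sigma B_t).
With mu = 6, sigma = 5/3, x_0 = 2/3, this gives:
  X_t = 2/3 * exp((83/18) * t + (5/3) * B_t).
Since sigma*B_t ~ Normal(0, sigma^2 t), E[exp(sigma*B_t)] = exp(sigma^2 t / 2); so E[X_t] = x_0 * exp((mu - sigma^2/2) t) * exp(sigma^2 t / 2) = x_0 * exp(mu t) = 2*exp(6*t)/3.
Var(X_t) = E[X_t^2] - (E[X_t])^2 = x_0^2 * exp(2 mu t) * (exp(sigma^2 t) - 1) = 4*(exp(25*t/9) - 1)*exp(12*t)/9.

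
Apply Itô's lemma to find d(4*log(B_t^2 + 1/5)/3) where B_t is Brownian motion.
d(4*log(B_t^2 + 1/5)/3) = (20*(1 - 5*B_t^2)/(3*(5*B_t^2 + 1)^2)) dt + (40*B_t/(3*(5*B_t^2 + 1))) dB_t

Itô's formula for f(B_t) gives d f(B_t) = f'(B_t) dB_t + (1/2) f''(B_t) dt. Compute derivatives of f(x) = 4*log(x^2 + 1/5)/3:
  f'(x)  = 40*x/(3*(5*x^2 + 1))
  f''(x) = 40*(1 - 5*x^2)/(3*(5*x^2 + 1)^2)
Substitute x = B_t and multiply the f'' term by 1/2:
  drift     = (1/2) * (40*(1 - 5*x^2)/(3*(5*x^2 + 1)^2)) evaluated at B_t = 20*(1 - 5*B_t^2)/(3*(5*B_t^2 + 1)^2)
  diffusion = (40*x/(3*(5*x^2 + 1))) evaluated at B_t = 40*B_t/(3*(5*B_t^2 + 1))
Therefore d(4*log(B_t^2 + 1/5)/3) = (20*(1 - 5*B_t^2)/(3*(5*B_t^2 + 1)^2)) dt + (40*B_t/(3*(5*B_t^2 + 1))) dB_t.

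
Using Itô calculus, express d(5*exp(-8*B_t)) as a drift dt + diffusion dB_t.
d(5*exp(-8*B_t)) = (160*exp(-8*B_t)) dt + (-40*exp(-8*B_t)) dB_t

Itô's formula for f(B_t) gives d f(B_t) = f'(B_t) dB_t + (1/2) f''(B_t) dt. Compute derivatives of f(x) = 5*exp(-8*x):
  f'(x)  = -40*exp(-8*x)
  f''(x) = 320*exp(-8*x)
Substitute x = B_t and multiply the f'' term by 1/2:
  drift     = (1/2) * (320*exp(-8*x)) evaluated at B_t = 160*exp(-8*B_t)
  diffusion = (-40*exp(-8*x)) evaluated at B_t = -40*exp(-8*B_t)
Therefore d(5*exp(-8*B_t)) = (160*exp(-8*B_t)) dt + (-40*exp(-8*B_t)) dB_t.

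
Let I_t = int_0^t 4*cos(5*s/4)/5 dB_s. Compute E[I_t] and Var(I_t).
E[I_t] = 0; Var(I_t) = 8*t/25 + 16*sin(5*t/2)/125

The Itô integral of a deterministic integrand f(s) has mean 0 because each increment f(s) * (B_{s+ds} - B_s) has mean 0. By the Itô isometry:
  Var( int_0^t f(s) dB_s ) = E[ (int_0^t f(s) dB_s)^2 ] = int_0^t f(s)^2 ds.
Here f(s) = 4*cos(5*s/4)/5, so f(s)^2 = 16*cos(5*s/4)^2/25. Integrate:
  int_0^t (16*cos(5*s/4)^2/25) ds = 8*t/25 + 16*sin(5*t/2)/125.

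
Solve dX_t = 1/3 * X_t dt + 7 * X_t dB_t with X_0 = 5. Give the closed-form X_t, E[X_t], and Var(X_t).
X_t = 5 * exp((-145/6) t + (7) B_t); E[X_t] = 5*exp(t/3); Var(X_t) = 25*(exp(49*t) - 1)*exp(2*t/3)

For GBM dX = mu X dt + sigma X dB with X_0 = x_0, apply Itô to Y = log X: dY = (mu - sigma^2/2) dt + sigma dB, so Y_t = log(x_0) + (mu - sigma^2/2) t + sigma B_t and hence X_t = x_0 * exp((mu - sigma^2/2) t + sigma B_t).
With mu = 1/3, sigma = 7, x_0 = 5, this gives:
  X_t = 5 * exp((-145/6) * t + (7) * B_t).
Since sigma*B_t ~ Normal(0, sigma^2 t), E[exp(sigma*B_t)] = exp(sigma^2 t / 2); so E[X_t] = x_0 * exp((mu - sigma^2/2) t) * exp(sigma^2 t / 2) = x_0 * exp(mu t) = 5*exp(t/3).
Var(X_t) = E[X_t^2] - (E[X_t])^2 = x_0^2 * exp(2 mu t) * (exp(sigma^2 t) - 1) = 25*(exp(49*t) - 1)*exp(2*t/3).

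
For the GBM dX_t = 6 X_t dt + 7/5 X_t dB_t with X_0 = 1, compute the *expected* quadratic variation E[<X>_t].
E[<X>_t] = 49*exp(349*t/25)/349 - 49/349

<X>_t = int_0^t ((7/5) * X_s)^2 ds. Taking expectation inside the integral: E[<X>_t] = (7/5)^2 * int_0^t E[X_s^2] ds. For GBM, E[X_s^2] = x_0^2 * exp((2 mu + sigma^2) s). Integrating:
  E[<X>_t] = (7/5)^2 * 1^2 * (exp((2*6 + (7/5)^2) t) - 1) / (2*6 + (7/5)^2)
           = (7/5)^2 * 1^2 * (exp((349/25) t) - 1) / (349/25) = 49*exp(349*t/25)/349 - 49/349.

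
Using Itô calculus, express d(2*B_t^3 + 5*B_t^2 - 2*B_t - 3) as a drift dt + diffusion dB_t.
d(2*B_t^3 + 5*B_t^2 - 2*B_t - 3) = (6*B_t + 5) dt + (6*B_t^2 + 10*B_t - 2) dB_t

Itô's formula for f(B_t) gives d f(B_t) = f'(B_t) dB_t + (1/2) f''(B_t) dt. Compute derivatives of f(x) = 2*x^3 + 5*x^2 - 2*x - 3:
  f'(x)  = 6*x^2 + 10*x - 2
  f''(x) = 12*x + 10
Substitute x = B_t and multiply the f'' term by 1/2:
  drift     = (1/2) * (12*x + 10) evaluated at B_t = 6*B_t + 5
  diffusion = (6*x^2 + 10*x - 2) evaluated at B_t = 6*B_t^2 + 10*B_t - 2
Therefore d(2*B_t^3 + 5*B_t^2 - 2*B_t - 3) = (6*B_t + 5) dt + (6*B_t^2 + 10*B_t - 2) dB_t.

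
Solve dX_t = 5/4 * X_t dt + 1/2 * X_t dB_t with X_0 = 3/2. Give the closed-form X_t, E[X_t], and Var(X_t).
X_t = 3/2 * exp((9/8) t + (1/2) B_t); E[X_t] = 3*exp(5*t/4)/2; Var(X_t) = 9*(exp(t/4) - 1)*exp(5*t/2)/4

For GBM dX = mu X dt + sigma X dB with X_0 = x_0, apply Itô to Y = log X: dY = (mu - sigma^2/2) dt + sigma dB, so Y_t = log(x_0) + (mu - sigma^2/2) t + sigma B_t and hence X_t = x_0 * exp((mu - sigma^2/2) t + sigma B_t).
With mu = 5/4, sigma = 1/2, x_0 = 3/2, this gives:
  X_t = 3/2 * exp((9/8) * t + (1/2) * B_t).
Since sigma*B_t ~ Normal(0, sigma^2 t), E[exp(sigma*B_t)] = exp(sigma^2 t / 2); so E[X_t] = x_0 * exp((mu - sigma^2/2) t) * exp(sigma^2 t / 2) = x_0 * exp(mu t) = 3*exp(5*t/4)/2.
Var(X_t) = E[X_t^2] - (E[X_t])^2 = x_0^2 * exp(2 mu t) * (exp(sigma^2 t) - 1) = 9*(exp(t/4) - 1)*exp(5*t/2)/4.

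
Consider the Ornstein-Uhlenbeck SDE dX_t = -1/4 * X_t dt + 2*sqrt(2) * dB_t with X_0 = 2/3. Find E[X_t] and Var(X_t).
E[X_t] = 2*exp(-t/4)/3; Var(X_t) = 16 - 16*exp(-t/2)

The OU SDE dX = -theta X dt + sigma dB admits the integrating factor exp(theta t): d(exp(theta t) X_t) = sigma exp(theta t) dB_t. Integrating from 0 to t:
  X_t = x_0 * exp(-theta t) + sigma * int_0^t exp(-theta (t-s)) dB_s.
The Itô integral has mean 0 and (by the Itô isometry) variance sigma^2 * int_0^t exp(-2 theta (t - s)) ds = sigma^2 * (1 - exp(-2 theta t)) / (2 theta).
With theta = 1/4, sigma = 2*sqrt(2), x_0 = 2/3:
  E[X_t] = 2/3 * exp(-1/4 t) = 2*exp(-t/4)/3
  Var(X_t) = (2*sqrt(2))^2 * (1 - exp(-2*1/4 t)) / (2 * 1/4) = 16 - 16*exp(-t/2).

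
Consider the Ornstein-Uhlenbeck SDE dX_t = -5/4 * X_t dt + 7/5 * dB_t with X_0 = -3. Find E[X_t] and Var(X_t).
E[X_t] = -3*exp(-5*t/4); Var(X_t) = 98/125 - 98*exp(-5*t/2)/125

The OU SDE dX = -theta X dt + sigma dB admits the integrating factor exp(theta t): d(exp(theta t) X_t) = sigma exp(theta t) dB_t. Integrating from 0 to t:
  X_t = x_0 * exp(-theta t) + sigma * int_0^t exp(-theta (t-s)) dB_s.
The Itô integral has mean 0 and (by the Itô isometry) variance sigma^2 * int_0^t exp(-2 theta (t - s)) ds = sigma^2 * (1 - exp(-2 theta t)) / (2 theta).
With theta = 5/4, sigma = 7/5, x_0 = -3:
  E[X_t] = -3 * exp(-5/4 t) = -3*exp(-5*t/4)
  Var(X_t) = (7/5)^2 * (1 - exp(-2*5/4 t)) / (2 * 5/4) = 98/125 - 98*exp(-5*t/2)/125.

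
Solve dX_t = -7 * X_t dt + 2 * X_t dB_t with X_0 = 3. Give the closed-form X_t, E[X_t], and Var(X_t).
X_t = 3 * exp((-9) t + (2) B_t); E[X_t] = 3*exp(-7*t); Var(X_t) = (9*exp(4*t) - 9)*exp(-14*t)

For GBM dX = mu X dt + sigma X dB with X_0 = x_0, apply Itô to Y = log X: dY = (mu - sigma^2/2) dt + sigma dB, so Y_t = log(x_0) + (mu - sigma^2/2) t + sigma B_t and hence X_t = x_0 * exp((mu - sigma^2/2) t + sigma B_t).
With mu = -7, sigma = 2, x_0 = 3, this gives:
  X_t = 3 * exp((-9) * t + (2) * B_t).
Since sigma*B_t ~ Normal(0, sigma^2 t), E[exp(sigma*B_t)] = exp(sigma^2 t / 2); so E[X_t] = x_0 * exp((mu - sigma^2/2) t) * exp(sigma^2 t / 2) = x_0 * exp(mu t) = 3*exp(-7*t).
Var(X_t) = E[X_t^2] - (E[X_t])^2 = x_0^2 * exp(2 mu t) * (exp(sigma^2 t) - 1) = (9*exp(4*t) - 9)*exp(-14*t).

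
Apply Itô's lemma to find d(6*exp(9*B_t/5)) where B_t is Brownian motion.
d(6*exp(9*B_t/5)) = (243*exp(9*B_t/5)/25) dt + (54*exp(9*B_t/5)/5) dB_t

Itô's formula for f(B_t) gives d f(B_t) = f'(B_t) dB_t + (1/2) f''(B_t) dt. Compute derivatives of f(x) = 6*exp(9*x/5):
  f'(x)  = 54*exp(9*x/5)/5
  f''(x) = 486*exp(9*x/5)/25
Substitute x = B_t and multiply the f'' term by 1/2:
  drift     = (1/2) * (486*exp(9*x/5)/25) evaluated at B_t = 243*exp(9*B_t/5)/25
  diffusion = (54*exp(9*x/5)/5) evaluated at B_t = 54*exp(9*B_t/5)/5
Therefore d(6*exp(9*B_t/5)) = (243*exp(9*B_t/5)/25) dt + (54*exp(9*B_t/5)/5) dB_t.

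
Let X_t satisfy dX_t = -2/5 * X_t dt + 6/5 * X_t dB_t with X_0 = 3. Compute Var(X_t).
Var(X_t) = (9*exp(36*t/25) - 9)*exp(-4*t/5)

For GBM dX = mu X dt + sigma X dB with X_0 = x_0, apply Itô to Y = log X: dY = (mu - sigma^2/2) dt + sigma dB, so Y_t = log(x_0) + (mu - sigma^2/2) t + sigma B_t and hence X_t = x_0 * exp((mu - sigma^2/2) t + sigma B_t).
With mu = -2/5, sigma = 6/5, x_0 = 3, this gives:
  X_t = 3 * exp((-28/25) * t + (6/5) * B_t).
Since sigma*B_t ~ Normal(0, sigma^2 t), E[exp(sigma*B_t)] = exp(sigma^2 t / 2); so E[X_t] = x_0 * exp((mu - sigma^2/2) t) * exp(sigma^2 t / 2) = x_0 * exp(mu t) = 3*exp(-2*t/5).
Var(X_t) = E[X_t^2] - (E[X_t])^2 = x_0^2 * exp(2 mu t) * (exp(sigma^2 t) - 1) = (9*exp(36*t/25) - 9)*exp(-4*t/5).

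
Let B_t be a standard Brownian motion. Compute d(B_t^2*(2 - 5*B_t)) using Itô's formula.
d(B_t^2*(2 - 5*B_t)) = (2 - 15*B_t) dt + (B_t*(4 - 15*B_t)) dB_t

Itô's formula for f(B_t) gives d f(B_t) = f'(B_t) dB_t + (1/2) f''(B_t) dt. Compute derivatives of f(x) = x^2*(2 - 5*x):
  f'(x)  = x*(4 - 15*x)
  f''(x) = 4 - 30*x
Substitute x = B_t and multiply the f'' term by 1/2:
  drift     = (1/2) * (4 - 30*x) evaluated at B_t = 2 - 15*B_t
  diffusion = (x*(4 - 15*x)) evaluated at B_t = B_t*(4 - 15*B_t)
Therefore d(B_t^2*(2 - 5*B_t)) = (2 - 15*B_t) dt + (B_t*(4 - 15*B_t)) dB_t.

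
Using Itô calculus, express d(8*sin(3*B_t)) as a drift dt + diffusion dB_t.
d(8*sin(3*B_t)) = (-36*sin(3*B_t)) dt + (24*cos(3*B_t)) dB_t

Itô's formula for f(B_t) gives d f(B_t) = f'(B_t) dB_t + (1/2) f''(B_t) dt. Compute derivatives of f(x) = 8*sin(3*x):
  f'(x)  = 24*cos(3*x)
  f''(x) = -72*sin(3*x)
Substitute x = B_t and multiply the f'' term by 1/2:
  drift     = (1/2) * (-72*sin(3*x)) evaluated at B_t = -36*sin(3*B_t)
  diffusion = (24*cos(3*x)) evaluated at B_t = 24*cos(3*B_t)
Therefore d(8*sin(3*B_t)) = (-36*sin(3*B_t)) dt + (24*cos(3*B_t)) dB_t.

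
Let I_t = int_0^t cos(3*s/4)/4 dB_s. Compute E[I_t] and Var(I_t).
E[I_t] = 0; Var(I_t) = t/32 + sin(3*t/2)/48

The Itô integral of a deterministic integrand f(s) has mean 0 because each increment f(s) * (B_{s+ds} - B_s) has mean 0. By the Itô isometry:
  Var( int_0^t f(s) dB_s ) = E[ (int_0^t f(s) dB_s)^2 ] = int_0^t f(s)^2 ds.
Here f(s) = cos(3*s/4)/4, so f(s)^2 = cos(3*s/4)^2/16. Integrate:
  int_0^t (cos(3*s/4)^2/16) ds = t/32 + sin(3*t/2)/48.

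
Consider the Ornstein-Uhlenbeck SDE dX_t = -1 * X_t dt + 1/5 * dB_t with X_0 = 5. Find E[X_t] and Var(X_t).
E[X_t] = 5*exp(-t); Var(X_t) = 1/50 - exp(-2*t)/50

The OU SDE dX = -theta X dt + sigma dB admits the integrating factor exp(theta t): d(exp(theta t) X_t) = sigma exp(theta t) dB_t. Integrating from 0 to t:
  X_t = x_0 * exp(-theta t) + sigma * int_0^t exp(-theta (t-s)) dB_s.
The Itô integral has mean 0 and (by the Itô isometry) variance sigma^2 * int_0^t exp(-2 theta (t - s)) ds = sigma^2 * (1 - exp(-2 theta t)) / (2 theta).
With theta = 1, sigma = 1/5, x_0 = 5:
  E[X_t] = 5 * exp(-1 t) = 5*exp(-t)
  Var(X_t) = (1/5)^2 * (1 - exp(-2*1 t)) / (2 * 1) = 1/50 - exp(-2*t)/50.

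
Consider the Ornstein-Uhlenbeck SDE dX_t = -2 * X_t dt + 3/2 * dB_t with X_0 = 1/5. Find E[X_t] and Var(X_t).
E[X_t] = exp(-2*t)/5; Var(X_t) = 9/16 - 9*exp(-4*t)/16

The OU SDE dX = -theta X dt + sigma dB admits the integrating factor exp(theta t): d(exp(theta t) X_t) = sigma exp(theta t) dB_t. Integrating from 0 to t:
  X_t = x_0 * exp(-theta t) + sigma * int_0^t exp(-theta (t-s)) dB_s.
The Itô integral has mean 0 and (by the Itô isometry) variance sigma^2 * int_0^t exp(-2 theta (t - s)) ds = sigma^2 * (1 - exp(-2 theta t)) / (2 theta).
With theta = 2, sigma = 3/2, x_0 = 1/5:
  E[X_t] = 1/5 * exp(-2 t) = exp(-2*t)/5
  Var(X_t) = (3/2)^2 * (1 - exp(-2*2 t)) / (2 * 2) = 9/16 - 9*exp(-4*t)/16.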